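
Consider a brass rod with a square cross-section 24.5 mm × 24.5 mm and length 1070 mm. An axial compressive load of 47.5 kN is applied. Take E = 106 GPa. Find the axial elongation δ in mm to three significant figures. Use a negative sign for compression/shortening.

A = 600.2 mm².
δ_mech = NL/(AE) = -47500·1070/(600.2·106000) = -0.7988 mm.

-0.799 mm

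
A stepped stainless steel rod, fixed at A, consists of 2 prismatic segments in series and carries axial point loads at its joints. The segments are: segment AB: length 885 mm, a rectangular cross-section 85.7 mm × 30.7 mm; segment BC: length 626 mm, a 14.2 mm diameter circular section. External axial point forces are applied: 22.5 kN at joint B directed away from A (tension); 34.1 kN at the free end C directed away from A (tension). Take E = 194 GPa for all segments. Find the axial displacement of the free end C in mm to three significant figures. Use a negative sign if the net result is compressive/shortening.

0.793 mm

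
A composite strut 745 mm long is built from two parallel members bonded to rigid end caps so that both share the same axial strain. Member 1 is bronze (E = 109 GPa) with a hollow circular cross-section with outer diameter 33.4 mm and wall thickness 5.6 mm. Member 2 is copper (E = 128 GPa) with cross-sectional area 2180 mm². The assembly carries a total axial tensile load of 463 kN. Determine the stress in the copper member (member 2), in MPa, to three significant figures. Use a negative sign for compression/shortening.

178 MPa

A_1 = 489.1 mm².
Equal strain + equilibrium ⇒ each member carries load in proportion to AE: A₁E₁ = 53310000 N, A₂E₂ = 279000000 N, ΣAE = 332400000 N.
σ₂ = P·E₂/ΣAE = 463000·128000/332400000 = 178.3 MPa.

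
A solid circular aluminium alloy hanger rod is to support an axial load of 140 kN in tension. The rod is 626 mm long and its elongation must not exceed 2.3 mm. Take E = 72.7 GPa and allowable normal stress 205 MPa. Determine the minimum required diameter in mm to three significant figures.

29.5 mm

Required area A ≥ P/σ_allow = 140000/205 = 682.9 mm².
For a solid circular section, d ≥ √(4A/π) = 29.49 mm.
Elongation limit: A ≥ PL/(Eδ_allow) = 140000·626/(72700·2.3) = 524.1 mm² ⇒ d ≥ 25.83 mm.
The stress limit governs.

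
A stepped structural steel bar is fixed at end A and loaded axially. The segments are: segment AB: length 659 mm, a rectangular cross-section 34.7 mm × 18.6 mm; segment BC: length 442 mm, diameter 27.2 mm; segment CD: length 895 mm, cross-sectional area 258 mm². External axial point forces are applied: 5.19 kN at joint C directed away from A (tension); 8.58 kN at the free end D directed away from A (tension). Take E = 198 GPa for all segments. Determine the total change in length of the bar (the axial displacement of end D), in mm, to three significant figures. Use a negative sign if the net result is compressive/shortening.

0.274 mm

Internal axial forces (sectioning from the free end, tension +): N_CD = 8.58 kN, N_BC = 13.77 kN, N_AB = 13.77 kN.
A_AB = 645.4 mm².
A_BC = 581.1 mm².
δ_AB = 13770·659/(645.4·198000) = 0.07101 mm
δ_BC = 13770·442/(581.1·198000) = 0.0529 mm
δ_CD = 8580·895/(258·198000) = 0.1503 mm
δ = Σδ_i = 0.2742 mm.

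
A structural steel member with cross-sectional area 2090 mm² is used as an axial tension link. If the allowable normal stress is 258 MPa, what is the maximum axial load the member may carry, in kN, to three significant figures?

539 kN

P_max = σ_allow · A = 258 · 2090 = 539200 N = 539.2 kN.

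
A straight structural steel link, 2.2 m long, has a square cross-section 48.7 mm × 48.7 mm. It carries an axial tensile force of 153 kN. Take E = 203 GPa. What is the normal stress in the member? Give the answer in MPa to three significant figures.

A = 2372 mm².
σ = N/A = 153000/2372 = 64.51 MPa.

64.5 MPa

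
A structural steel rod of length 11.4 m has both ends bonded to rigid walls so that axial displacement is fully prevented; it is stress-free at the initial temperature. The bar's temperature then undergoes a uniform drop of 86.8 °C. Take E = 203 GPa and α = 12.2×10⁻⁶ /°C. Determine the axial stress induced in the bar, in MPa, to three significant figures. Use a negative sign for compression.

Free thermal expansion αLΔT = 12.2e-6 · 11400 · -86.8 = -12.07 mm.
The walls impose strain ε = −(-12.07)/11400 = 1.0590e-03; σ = Eε = 203000 · 1.0590e-03 = 215 MPa.

215 MPa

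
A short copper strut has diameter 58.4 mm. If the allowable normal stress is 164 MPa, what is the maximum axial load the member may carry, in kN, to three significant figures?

439 kN

A = 2679 mm².
P_max = σ_allow · A = 164 · 2679 = 439300 N = 439.3 kN.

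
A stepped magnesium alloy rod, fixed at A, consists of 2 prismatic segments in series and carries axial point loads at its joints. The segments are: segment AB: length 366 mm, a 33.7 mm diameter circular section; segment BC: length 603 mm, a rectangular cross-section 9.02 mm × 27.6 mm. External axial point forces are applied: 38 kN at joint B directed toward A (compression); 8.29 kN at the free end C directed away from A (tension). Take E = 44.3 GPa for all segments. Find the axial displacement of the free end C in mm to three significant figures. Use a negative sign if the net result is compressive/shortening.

0.178 mm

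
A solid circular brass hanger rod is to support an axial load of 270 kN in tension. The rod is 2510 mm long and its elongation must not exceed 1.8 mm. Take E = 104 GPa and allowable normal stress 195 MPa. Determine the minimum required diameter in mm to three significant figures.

Required area A ≥ P/σ_allow = 270000/195 = 1385 mm².
For a solid circular section, d ≥ √(4A/π) = 41.99 mm.
Elongation limit: A ≥ PL/(Eδ_allow) = 270000·2510/(104000·1.8) = 3620 mm² ⇒ d ≥ 67.89 mm.
The elongation limit governs.

67.9 mm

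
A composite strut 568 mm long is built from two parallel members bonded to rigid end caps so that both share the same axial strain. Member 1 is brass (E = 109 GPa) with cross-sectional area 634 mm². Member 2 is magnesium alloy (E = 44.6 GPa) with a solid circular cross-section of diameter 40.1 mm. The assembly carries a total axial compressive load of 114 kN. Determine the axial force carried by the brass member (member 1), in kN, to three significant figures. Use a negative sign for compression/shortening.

A_2 = 1263 mm².
Equal strain + equilibrium ⇒ each member carries load in proportion to AE: A₁E₁ = 69110000 N, A₂E₂ = 56330000 N, ΣAE = 125400000 N.
F₁ = P·A₁E₁/ΣAE = -114000·69110000/125400000 = -62810 N.

-62.8 kN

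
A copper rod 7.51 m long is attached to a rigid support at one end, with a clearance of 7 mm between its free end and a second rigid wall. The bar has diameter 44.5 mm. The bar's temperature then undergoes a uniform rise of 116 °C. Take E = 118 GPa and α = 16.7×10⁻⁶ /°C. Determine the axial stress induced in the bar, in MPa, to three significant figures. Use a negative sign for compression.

-119 MPa

Free thermal expansion αLΔT = 16.7e-6 · 7510 · 116 = 14.55 mm.
The walls engage after the gap closes; constrained expansion = 14.55 − 7 = 7.548 mm.
The walls impose strain ε = −(7.548)/7510 = -1.0051e-03; σ = Eε = 118000 · -1.0051e-03 = -118.6 MPa.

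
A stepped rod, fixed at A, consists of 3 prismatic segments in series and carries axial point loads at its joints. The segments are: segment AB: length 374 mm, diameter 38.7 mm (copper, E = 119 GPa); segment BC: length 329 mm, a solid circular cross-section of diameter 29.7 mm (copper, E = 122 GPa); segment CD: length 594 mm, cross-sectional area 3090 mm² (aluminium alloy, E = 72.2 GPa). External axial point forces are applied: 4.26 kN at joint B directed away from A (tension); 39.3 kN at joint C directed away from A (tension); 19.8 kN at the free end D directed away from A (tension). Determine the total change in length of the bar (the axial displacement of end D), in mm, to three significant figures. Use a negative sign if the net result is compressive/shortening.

Internal axial forces (sectioning from the free end, tension +): N_CD = 19.8 kN, N_BC = 59.1 kN, N_AB = 63.36 kN.
A_AB = 1176 mm².
A_BC = 692.8 mm².
δ_AB = 63360·374/(1176·119000) = 0.1693 mm
δ_BC = 59100·329/(692.8·122000) = 0.23 mm
δ_CD = 19800·594/(3090·72200) = 0.05272 mm
δ = Σδ_i = 0.4521 mm.

0.452 mm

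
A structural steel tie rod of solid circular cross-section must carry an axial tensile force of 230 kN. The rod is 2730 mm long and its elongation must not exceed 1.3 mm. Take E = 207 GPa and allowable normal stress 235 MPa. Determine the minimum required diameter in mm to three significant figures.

54.5 mm

Required area A ≥ P/σ_allow = 230000/235 = 978.7 mm².
For a solid circular section, d ≥ √(4A/π) = 35.3 mm.
Elongation limit: A ≥ PL/(Eδ_allow) = 230000·2730/(207000·1.3) = 2333 mm² ⇒ d ≥ 54.51 mm.
The elongation limit governs.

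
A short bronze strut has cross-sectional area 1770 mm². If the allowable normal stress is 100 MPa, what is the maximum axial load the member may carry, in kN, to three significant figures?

P_max = σ_allow · A = 100 · 1770 = 177000 N = 177 kN.

177 kN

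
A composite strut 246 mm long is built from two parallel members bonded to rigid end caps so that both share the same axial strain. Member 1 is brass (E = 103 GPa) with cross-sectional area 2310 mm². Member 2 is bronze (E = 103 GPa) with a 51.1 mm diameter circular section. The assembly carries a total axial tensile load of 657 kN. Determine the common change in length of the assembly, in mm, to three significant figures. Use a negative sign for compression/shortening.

A_2 = 2051 mm².
Equal strain + equilibrium ⇒ each member carries load in proportion to AE: A₁E₁ = 237900000 N, A₂E₂ = 211200000 N, ΣAE = 449200000 N.
δ = PL/ΣAE = 657000·246/449200000 = 0.3598 mm.

0.360 mm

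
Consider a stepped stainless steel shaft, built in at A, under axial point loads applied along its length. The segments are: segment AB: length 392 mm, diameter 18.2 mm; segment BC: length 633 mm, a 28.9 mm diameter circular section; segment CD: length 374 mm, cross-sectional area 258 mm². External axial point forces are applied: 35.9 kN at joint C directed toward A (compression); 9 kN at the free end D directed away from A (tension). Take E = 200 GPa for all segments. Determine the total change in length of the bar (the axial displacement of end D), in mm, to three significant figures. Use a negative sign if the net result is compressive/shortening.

Internal axial forces (sectioning from the free end, tension +): N_CD = 9 kN, N_BC = -26.9 kN, N_AB = -26.9 kN.
A_AB = 260.2 mm².
A_BC = 656 mm².
δ_AB = -26900·392/(260.2·200000) = -0.2027 mm
δ_BC = -26900·633/(656·200000) = -0.1298 mm
δ_CD = 9000·374/(258·200000) = 0.06523 mm
δ = Σδ_i = -0.2672 mm.

-0.267 mm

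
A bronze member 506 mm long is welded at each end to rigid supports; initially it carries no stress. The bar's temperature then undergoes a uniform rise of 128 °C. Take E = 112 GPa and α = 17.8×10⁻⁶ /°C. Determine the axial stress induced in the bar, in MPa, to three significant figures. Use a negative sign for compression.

Free thermal expansion αLΔT = 17.8e-6 · 506 · 128 = 1.153 mm.
The walls impose strain ε = −(1.153)/506 = -2.2784e-03; σ = Eε = 112000 · -2.2784e-03 = -255.2 MPa.

-255 MPa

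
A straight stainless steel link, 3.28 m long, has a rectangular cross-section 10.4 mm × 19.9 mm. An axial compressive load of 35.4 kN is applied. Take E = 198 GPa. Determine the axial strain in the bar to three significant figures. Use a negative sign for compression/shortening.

-8.64e-04

A = 207 mm².
σ = N/A = -171 MPa; ε = σ/E = -171/198000 = -8.639e-04.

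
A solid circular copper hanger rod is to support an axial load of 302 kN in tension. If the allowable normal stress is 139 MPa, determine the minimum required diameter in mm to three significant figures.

52.6 mm

Required area A ≥ P/σ_allow = 302000/139 = 2173 mm².
For a solid circular section, d ≥ √(4A/π) = 52.6 mm.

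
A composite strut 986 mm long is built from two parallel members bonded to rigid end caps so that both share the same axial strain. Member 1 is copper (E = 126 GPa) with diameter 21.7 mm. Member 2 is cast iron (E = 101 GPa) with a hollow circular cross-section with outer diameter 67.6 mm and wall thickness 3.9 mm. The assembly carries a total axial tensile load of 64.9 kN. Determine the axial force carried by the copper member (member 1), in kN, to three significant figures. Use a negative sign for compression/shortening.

A_1 = 369.8 mm².
A_2 = 780.5 mm².
Equal strain + equilibrium ⇒ each member carries load in proportion to AE: A₁E₁ = 46600000 N, A₂E₂ = 78830000 N, ΣAE = 125400000 N.
F₁ = P·A₁E₁/ΣAE = 64900·46600000/125400000 = 24110 N.

24.1 kN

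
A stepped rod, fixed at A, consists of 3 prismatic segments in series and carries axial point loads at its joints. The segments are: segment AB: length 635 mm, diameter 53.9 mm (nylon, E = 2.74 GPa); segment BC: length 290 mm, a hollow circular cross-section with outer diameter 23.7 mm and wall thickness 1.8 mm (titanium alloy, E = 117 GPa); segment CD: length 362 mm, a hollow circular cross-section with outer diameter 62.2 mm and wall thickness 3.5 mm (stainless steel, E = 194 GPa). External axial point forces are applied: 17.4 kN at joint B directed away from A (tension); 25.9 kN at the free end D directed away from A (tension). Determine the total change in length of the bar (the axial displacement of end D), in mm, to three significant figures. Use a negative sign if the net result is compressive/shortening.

4.99 mm

Internal axial forces (sectioning from the free end, tension +): N_CD = 25.9 kN, N_BC = 25.9 kN, N_AB = 43.3 kN.
A_AB = 2282 mm².
A_BC = 123.8 mm².
A_CD = 645.4 mm².
δ_AB = 43300·635/(2282·2740) = 4.398 mm
δ_BC = 25900·290/(123.8·117000) = 0.5184 mm
δ_CD = 25900·362/(645.4·194000) = 0.07488 mm
δ = Σδ_i = 4.991 mm.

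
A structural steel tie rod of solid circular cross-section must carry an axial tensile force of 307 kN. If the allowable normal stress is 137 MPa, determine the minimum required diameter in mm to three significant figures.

Required area A ≥ P/σ_allow = 307000/137 = 2241 mm².
For a solid circular section, d ≥ √(4A/π) = 53.42 mm.

53.4 mm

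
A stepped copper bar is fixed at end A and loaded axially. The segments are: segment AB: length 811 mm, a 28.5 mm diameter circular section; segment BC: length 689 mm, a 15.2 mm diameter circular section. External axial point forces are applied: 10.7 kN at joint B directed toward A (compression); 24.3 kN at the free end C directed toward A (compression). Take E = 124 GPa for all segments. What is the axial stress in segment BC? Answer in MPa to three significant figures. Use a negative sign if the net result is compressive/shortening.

Internal axial forces (sectioning from the free end, tension +): N_BC = -24.3 kN, N_AB = -35 kN.
A_BC = 181.5 mm².
σ_BC = N_BC/A_BC = -24300/181.5 = -133.9 MPa.

-134 MPa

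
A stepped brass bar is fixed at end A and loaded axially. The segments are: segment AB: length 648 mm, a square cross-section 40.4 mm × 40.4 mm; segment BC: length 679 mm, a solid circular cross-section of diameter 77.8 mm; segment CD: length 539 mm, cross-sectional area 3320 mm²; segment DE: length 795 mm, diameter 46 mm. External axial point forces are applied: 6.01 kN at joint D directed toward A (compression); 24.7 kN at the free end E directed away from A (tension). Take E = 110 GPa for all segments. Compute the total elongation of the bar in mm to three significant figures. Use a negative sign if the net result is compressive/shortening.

0.227 mm

Internal axial forces (sectioning from the free end, tension +): N_DE = 24.7 kN, N_CD = 18.69 kN, N_BC = 18.69 kN, N_AB = 18.69 kN.
A_AB = 1632 mm².
A_BC = 4754 mm².
A_DE = 1662 mm².
δ_AB = 18690·648/(1632·110000) = 0.06746 mm
δ_BC = 18690·679/(4754·110000) = 0.02427 mm
δ_CD = 18690·539/(3320·110000) = 0.02758 mm
δ_DE = 24700·795/(1662·110000) = 0.1074 mm
δ = Σδ_i = 0.2267 mm.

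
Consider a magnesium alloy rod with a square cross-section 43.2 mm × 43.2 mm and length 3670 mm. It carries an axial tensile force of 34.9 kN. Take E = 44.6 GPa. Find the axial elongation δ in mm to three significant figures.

1.54 mm

A = 1866 mm².
δ_mech = NL/(AE) = 34900·3670/(1866·44600) = 1.539 mm.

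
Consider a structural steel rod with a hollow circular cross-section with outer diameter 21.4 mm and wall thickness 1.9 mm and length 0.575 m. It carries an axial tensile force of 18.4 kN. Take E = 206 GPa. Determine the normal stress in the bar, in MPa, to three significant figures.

158 MPa

A = 116.4 mm².
σ = N/A = 18400/116.4 = 158.1 MPa.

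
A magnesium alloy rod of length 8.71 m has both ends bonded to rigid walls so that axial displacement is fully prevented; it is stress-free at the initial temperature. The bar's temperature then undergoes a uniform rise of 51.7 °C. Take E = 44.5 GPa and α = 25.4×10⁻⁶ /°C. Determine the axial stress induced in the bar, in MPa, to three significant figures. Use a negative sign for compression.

-58.4 MPa

Free thermal expansion αLΔT = 25.4e-6 · 8710 · 51.7 = 11.44 mm.
The walls impose strain ε = −(11.44)/8710 = -1.3132e-03; σ = Eε = 44500 · -1.3132e-03 = -58.44 MPa.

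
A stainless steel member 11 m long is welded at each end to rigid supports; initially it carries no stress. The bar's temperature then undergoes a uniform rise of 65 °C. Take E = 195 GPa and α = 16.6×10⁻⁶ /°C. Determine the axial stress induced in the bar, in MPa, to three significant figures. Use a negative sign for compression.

-210 MPa

Free thermal expansion αLΔT = 16.6e-6 · 11000 · 65 = 11.87 mm.
The walls impose strain ε = −(11.87)/11000 = -1.0790e-03; σ = Eε = 195000 · -1.0790e-03 = -210.4 MPa.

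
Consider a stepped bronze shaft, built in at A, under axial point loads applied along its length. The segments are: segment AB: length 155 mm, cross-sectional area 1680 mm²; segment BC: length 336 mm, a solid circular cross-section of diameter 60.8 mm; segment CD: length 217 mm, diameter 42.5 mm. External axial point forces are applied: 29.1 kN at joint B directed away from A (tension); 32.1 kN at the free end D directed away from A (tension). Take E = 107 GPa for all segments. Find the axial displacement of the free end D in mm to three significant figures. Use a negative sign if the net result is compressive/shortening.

0.133 mm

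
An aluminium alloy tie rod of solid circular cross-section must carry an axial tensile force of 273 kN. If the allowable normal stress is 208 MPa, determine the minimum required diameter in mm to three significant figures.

40.9 mm

Required area A ≥ P/σ_allow = 273000/208 = 1312 mm².
For a solid circular section, d ≥ √(4A/π) = 40.88 mm.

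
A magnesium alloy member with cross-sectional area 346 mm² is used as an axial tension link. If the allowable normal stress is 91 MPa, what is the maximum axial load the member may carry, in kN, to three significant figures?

31.5 kN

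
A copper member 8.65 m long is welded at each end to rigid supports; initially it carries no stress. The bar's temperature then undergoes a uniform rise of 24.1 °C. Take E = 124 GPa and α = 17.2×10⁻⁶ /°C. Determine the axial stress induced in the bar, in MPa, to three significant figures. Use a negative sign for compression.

-51.4 MPa

Free thermal expansion αLΔT = 17.2e-6 · 8650 · 24.1 = 3.586 mm.
The walls impose strain ε = −(3.586)/8650 = -4.1452e-04; σ = Eε = 124000 · -4.1452e-04 = -51.4 MPa.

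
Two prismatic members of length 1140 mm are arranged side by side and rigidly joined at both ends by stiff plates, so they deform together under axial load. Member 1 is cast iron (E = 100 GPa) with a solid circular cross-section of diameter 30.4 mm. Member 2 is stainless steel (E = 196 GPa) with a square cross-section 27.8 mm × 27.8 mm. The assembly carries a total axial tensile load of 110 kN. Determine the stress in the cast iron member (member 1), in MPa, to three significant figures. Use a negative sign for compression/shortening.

49.1 MPa

A_1 = 725.8 mm².
A_2 = 772.8 mm².
Equal strain + equilibrium ⇒ each member carries load in proportion to AE: A₁E₁ = 72580000 N, A₂E₂ = 151500000 N, ΣAE = 224100000 N.
σ₁ = P·E₁/ΣAE = 110000·100000/224100000 = 49.09 MPa.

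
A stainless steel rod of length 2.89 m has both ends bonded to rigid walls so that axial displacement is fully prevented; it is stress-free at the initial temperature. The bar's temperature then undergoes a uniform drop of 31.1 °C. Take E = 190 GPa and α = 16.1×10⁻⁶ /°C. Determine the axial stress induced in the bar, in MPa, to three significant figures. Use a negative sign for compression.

95.1 MPa

Free thermal expansion αLΔT = 16.1e-6 · 2890 · -31.1 = -1.447 mm.
The walls impose strain ε = −(-1.447)/2890 = 5.0071e-04; σ = Eε = 190000 · 5.0071e-04 = 95.13 MPa.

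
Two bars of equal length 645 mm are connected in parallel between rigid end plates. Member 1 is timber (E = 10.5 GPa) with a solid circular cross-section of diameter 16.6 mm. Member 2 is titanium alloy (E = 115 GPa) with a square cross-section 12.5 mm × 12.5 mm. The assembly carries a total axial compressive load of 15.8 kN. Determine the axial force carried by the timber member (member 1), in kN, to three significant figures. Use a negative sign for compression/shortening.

A_1 = 216.4 mm².
A_2 = 156.2 mm².
Equal strain + equilibrium ⇒ each member carries load in proportion to AE: A₁E₁ = 2272000 N, A₂E₂ = 17970000 N, ΣAE = 20240000 N.
F₁ = P·A₁E₁/ΣAE = -15800·2272000/20240000 = -1774 N.

-1.77 kN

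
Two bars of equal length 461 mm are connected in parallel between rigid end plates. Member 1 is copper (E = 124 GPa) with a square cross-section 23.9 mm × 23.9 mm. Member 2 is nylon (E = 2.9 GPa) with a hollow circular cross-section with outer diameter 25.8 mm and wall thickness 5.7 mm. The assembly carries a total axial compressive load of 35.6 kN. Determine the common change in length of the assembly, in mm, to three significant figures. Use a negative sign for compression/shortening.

-0.228 mm

A_1 = 571.2 mm².
A_2 = 359.9 mm².
Equal strain + equilibrium ⇒ each member carries load in proportion to AE: A₁E₁ = 70830000 N, A₂E₂ = 1044000 N, ΣAE = 71870000 N.
δ = PL/ΣAE = -35600·461/71870000 = -0.2283 mm.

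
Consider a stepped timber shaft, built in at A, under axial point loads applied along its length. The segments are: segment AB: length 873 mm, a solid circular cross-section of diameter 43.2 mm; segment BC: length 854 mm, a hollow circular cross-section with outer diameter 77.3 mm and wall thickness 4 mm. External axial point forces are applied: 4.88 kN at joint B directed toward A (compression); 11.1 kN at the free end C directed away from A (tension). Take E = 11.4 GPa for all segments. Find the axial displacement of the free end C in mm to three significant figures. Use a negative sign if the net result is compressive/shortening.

1.23 mm

Internal axial forces (sectioning from the free end, tension +): N_BC = 11.1 kN, N_AB = 6.22 kN.
A_AB = 1466 mm².
A_BC = 921.1 mm².
δ_AB = 6220·873/(1466·11400) = 0.325 mm
δ_BC = 11100·854/(921.1·11400) = 0.9027 mm
δ = Σδ_i = 1.228 mm.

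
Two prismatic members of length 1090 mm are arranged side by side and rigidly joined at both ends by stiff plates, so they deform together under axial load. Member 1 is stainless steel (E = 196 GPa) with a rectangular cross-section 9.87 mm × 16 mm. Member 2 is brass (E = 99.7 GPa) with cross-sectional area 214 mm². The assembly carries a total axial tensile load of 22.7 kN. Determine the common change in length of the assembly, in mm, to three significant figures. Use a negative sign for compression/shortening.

A_1 = 157.9 mm².
Equal strain + equilibrium ⇒ each member carries load in proportion to AE: A₁E₁ = 30950000 N, A₂E₂ = 21340000 N, ΣAE = 52290000 N.
δ = PL/ΣAE = 22700·1090/52290000 = 0.4732 mm.

0.473 mm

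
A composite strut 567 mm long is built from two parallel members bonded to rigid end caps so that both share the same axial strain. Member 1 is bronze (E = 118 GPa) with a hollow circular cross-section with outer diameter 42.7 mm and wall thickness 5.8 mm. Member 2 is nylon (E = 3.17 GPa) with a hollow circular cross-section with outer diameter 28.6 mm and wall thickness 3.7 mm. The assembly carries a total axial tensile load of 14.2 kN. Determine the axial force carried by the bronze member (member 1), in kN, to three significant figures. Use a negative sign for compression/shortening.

14.0 kN

A_1 = 672.4 mm².
A_2 = 289.4 mm².
Equal strain + equilibrium ⇒ each member carries load in proportion to AE: A₁E₁ = 79340000 N, A₂E₂ = 917500 N, ΣAE = 80260000 N.
F₁ = P·A₁E₁/ΣAE = 14200·79340000/80260000 = 14040 N.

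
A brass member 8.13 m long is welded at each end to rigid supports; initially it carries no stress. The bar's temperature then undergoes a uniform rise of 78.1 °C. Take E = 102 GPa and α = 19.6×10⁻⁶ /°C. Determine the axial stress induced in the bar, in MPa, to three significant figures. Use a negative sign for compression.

-156 MPa

Free thermal expansion αLΔT = 19.6e-6 · 8130 · 78.1 = 12.45 mm.
The walls impose strain ε = −(12.45)/8130 = -1.5308e-03; σ = Eε = 102000 · -1.5308e-03 = -156.1 MPa.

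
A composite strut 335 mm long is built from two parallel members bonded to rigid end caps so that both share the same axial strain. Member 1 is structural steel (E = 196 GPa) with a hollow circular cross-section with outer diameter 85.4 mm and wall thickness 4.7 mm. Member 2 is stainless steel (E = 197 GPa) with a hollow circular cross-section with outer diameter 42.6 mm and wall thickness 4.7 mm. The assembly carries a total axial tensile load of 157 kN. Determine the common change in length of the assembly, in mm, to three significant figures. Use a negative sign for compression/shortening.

A_1 = 1192 mm².
A_2 = 559.6 mm².
Equal strain + equilibrium ⇒ each member carries load in proportion to AE: A₁E₁ = 233500000 N, A₂E₂ = 110200000 N, ΣAE = 343800000 N.
δ = PL/ΣAE = 157000·335/343800000 = 0.153 mm.

0.153 mm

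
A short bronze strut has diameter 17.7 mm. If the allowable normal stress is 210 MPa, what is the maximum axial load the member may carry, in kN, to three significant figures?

51.7 kN

A = 246.1 mm².
P_max = σ_allow · A = 210 · 246.1 = 51670 N = 51.67 kN.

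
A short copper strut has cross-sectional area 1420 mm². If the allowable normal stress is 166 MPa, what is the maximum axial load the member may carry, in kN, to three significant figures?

P_max = σ_allow · A = 166 · 1420 = 235700 N = 235.7 kN.

236 kN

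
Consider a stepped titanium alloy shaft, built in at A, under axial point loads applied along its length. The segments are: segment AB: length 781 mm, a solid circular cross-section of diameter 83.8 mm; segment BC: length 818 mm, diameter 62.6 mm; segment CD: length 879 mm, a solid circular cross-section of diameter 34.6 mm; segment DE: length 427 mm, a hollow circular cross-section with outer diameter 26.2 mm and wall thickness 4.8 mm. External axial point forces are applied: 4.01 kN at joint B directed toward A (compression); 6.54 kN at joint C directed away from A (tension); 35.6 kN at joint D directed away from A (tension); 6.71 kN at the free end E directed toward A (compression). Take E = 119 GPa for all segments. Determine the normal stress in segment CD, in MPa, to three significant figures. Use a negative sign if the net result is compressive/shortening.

30.7 MPa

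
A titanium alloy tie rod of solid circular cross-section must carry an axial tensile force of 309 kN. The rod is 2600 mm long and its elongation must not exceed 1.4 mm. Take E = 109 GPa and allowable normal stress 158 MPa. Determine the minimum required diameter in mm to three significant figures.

Required area A ≥ P/σ_allow = 309000/158 = 1956 mm².
For a solid circular section, d ≥ √(4A/π) = 49.9 mm.
Elongation limit: A ≥ PL/(Eδ_allow) = 309000·2600/(109000·1.4) = 5265 mm² ⇒ d ≥ 81.87 mm.
The elongation limit governs.

81.9 mm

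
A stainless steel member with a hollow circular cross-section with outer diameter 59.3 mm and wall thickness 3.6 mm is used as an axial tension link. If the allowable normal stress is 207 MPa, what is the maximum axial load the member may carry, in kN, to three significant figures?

A = 630 mm².
P_max = σ_allow · A = 207 · 630 = 130400 N = 130.4 kN.

130 kN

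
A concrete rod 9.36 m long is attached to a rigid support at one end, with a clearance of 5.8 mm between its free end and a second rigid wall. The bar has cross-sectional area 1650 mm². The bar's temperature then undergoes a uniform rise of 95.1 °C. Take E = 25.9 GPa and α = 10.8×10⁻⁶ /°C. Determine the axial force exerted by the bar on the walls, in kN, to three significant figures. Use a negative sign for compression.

Free thermal expansion αLΔT = 10.8e-6 · 9360 · 95.1 = 9.613 mm.
The walls engage after the gap closes; constrained expansion = 9.613 − 5.8 = 3.813 mm.
The walls impose strain ε = −(3.813)/9360 = -4.0742e-04; σ = Eε = 25900 · -4.0742e-04 = -10.55 MPa.
Wall reaction R = σ·A = -10.55·1650 = -17410 N = -17.41 kN.

-17.4 kN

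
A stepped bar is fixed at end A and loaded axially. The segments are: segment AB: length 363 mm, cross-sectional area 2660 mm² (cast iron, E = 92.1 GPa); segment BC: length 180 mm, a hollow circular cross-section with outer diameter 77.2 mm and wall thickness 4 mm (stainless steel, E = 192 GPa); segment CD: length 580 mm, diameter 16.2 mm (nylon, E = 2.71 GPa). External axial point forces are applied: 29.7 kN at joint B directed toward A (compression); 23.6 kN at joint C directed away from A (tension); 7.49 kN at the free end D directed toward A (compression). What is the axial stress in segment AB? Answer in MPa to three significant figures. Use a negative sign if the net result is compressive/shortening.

Internal axial forces (sectioning from the free end, tension +): N_CD = -7.49 kN, N_BC = 16.11 kN, N_AB = -13.59 kN.
σ_AB = N_AB/A_AB = -13590/2660 = -5.109 MPa.

-5.11 MPa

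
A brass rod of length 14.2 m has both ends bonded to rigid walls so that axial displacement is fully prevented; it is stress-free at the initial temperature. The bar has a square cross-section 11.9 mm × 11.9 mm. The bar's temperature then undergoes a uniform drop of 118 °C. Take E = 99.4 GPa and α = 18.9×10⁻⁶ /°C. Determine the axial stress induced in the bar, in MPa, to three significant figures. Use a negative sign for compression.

222 MPa

Free thermal expansion αLΔT = 18.9e-6 · 14200 · -118 = -31.67 mm.
The walls impose strain ε = −(-31.67)/14200 = 2.2302e-03; σ = Eε = 99400 · 2.2302e-03 = 221.7 MPa.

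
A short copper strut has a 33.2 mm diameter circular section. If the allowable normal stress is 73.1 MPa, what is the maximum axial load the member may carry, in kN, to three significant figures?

63.3 kN

A = 865.7 mm².
P_max = σ_allow · A = 73.1 · 865.7 = 63280 N = 63.28 kN.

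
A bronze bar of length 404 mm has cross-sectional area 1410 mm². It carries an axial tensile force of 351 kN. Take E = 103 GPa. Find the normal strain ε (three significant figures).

0.00242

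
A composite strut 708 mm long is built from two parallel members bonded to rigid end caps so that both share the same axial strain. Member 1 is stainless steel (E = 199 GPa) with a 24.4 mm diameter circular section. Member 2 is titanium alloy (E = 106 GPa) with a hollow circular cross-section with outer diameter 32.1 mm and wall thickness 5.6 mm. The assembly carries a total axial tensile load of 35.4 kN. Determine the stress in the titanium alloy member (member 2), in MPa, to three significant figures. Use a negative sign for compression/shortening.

A_1 = 467.6 mm².
A_2 = 466.2 mm².
Equal strain + equilibrium ⇒ each member carries load in proportion to AE: A₁E₁ = 93050000 N, A₂E₂ = 49420000 N, ΣAE = 142500000 N.
σ₂ = P·E₂/ΣAE = 35400·106000/142500000 = 26.34 MPa.

26.3 MPa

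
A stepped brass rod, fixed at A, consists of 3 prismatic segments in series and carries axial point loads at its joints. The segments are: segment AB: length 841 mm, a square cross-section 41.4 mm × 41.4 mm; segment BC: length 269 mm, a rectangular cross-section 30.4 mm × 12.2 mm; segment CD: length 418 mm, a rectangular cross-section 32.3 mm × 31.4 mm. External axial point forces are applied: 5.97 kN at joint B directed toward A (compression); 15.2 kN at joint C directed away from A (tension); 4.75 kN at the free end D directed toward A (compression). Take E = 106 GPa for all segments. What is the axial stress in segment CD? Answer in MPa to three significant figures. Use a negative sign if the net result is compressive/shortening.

-4.68 MPa

Internal axial forces (sectioning from the free end, tension +): N_CD = -4.75 kN, N_BC = 10.45 kN, N_AB = 4.48 kN.
A_CD = 1014 mm².
σ_CD = N_CD/A_CD = -4750/1014 = -4.683 MPa.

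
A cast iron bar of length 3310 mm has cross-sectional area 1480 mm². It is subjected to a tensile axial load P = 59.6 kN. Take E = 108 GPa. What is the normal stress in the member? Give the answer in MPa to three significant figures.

σ = N/A = 59600/1480 = 40.27 MPa.

40.3 MPa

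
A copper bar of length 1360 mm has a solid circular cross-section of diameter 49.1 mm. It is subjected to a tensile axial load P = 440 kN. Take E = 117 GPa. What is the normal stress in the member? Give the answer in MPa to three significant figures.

A = 1893 mm².
σ = N/A = 440000/1893 = 232.4 MPa.

232 MPa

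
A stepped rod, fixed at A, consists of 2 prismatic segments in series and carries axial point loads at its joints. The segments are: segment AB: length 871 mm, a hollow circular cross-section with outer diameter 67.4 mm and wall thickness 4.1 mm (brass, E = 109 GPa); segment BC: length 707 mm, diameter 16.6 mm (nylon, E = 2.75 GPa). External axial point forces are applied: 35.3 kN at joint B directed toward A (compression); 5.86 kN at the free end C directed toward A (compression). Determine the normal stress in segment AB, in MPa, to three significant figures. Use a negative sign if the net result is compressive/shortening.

Internal axial forces (sectioning from the free end, tension +): N_BC = -5.86 kN, N_AB = -41.16 kN.
A_AB = 815.3 mm².
σ_AB = N_AB/A_AB = -41160/815.3 = -50.48 MPa.

-50.5 MPa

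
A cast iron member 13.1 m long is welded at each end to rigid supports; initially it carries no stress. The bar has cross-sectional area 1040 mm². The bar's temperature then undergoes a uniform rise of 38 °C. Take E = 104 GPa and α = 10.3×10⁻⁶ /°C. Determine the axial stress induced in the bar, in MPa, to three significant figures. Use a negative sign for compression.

Free thermal expansion αLΔT = 10.3e-6 · 13100 · 38 = 5.127 mm.
The walls impose strain ε = −(5.127)/13100 = -3.9140e-04; σ = Eε = 104000 · -3.9140e-04 = -40.71 MPa.

-40.7 MPa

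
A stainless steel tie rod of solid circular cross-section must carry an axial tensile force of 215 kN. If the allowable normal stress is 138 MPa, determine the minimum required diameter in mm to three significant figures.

Required area A ≥ P/σ_allow = 215000/138 = 1558 mm².
For a solid circular section, d ≥ √(4A/π) = 44.54 mm.

44.5 mm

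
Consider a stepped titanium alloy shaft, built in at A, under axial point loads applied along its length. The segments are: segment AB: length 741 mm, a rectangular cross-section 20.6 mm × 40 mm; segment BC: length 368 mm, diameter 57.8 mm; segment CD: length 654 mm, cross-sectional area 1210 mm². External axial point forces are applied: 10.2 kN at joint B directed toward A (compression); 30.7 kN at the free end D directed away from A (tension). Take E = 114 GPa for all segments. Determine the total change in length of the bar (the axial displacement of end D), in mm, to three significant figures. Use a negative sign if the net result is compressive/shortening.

Internal axial forces (sectioning from the free end, tension +): N_CD = 30.7 kN, N_BC = 30.7 kN, N_AB = 20.5 kN.
A_AB = 824 mm².
A_BC = 2624 mm².
δ_AB = 20500·741/(824·114000) = 0.1617 mm
δ_BC = 30700·368/(2624·114000) = 0.03777 mm
δ_CD = 30700·654/(1210·114000) = 0.1456 mm
δ = Σδ_i = 0.345 mm.

0.345 mm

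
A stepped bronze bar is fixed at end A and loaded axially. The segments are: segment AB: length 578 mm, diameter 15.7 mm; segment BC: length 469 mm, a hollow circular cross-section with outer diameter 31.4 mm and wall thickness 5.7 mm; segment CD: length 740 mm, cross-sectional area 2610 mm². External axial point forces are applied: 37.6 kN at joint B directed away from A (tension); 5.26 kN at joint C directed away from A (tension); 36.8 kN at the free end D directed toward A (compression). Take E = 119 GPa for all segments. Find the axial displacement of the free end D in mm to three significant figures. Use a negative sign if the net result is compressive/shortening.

-0.206 mm

Internal axial forces (sectioning from the free end, tension +): N_CD = -36.8 kN, N_BC = -31.54 kN, N_AB = 6.06 kN.
A_AB = 193.6 mm².
A_BC = 460.2 mm².
δ_AB = 6060·578/(193.6·119000) = 0.152 mm
δ_BC = -31540·469/(460.2·119000) = -0.2701 mm
δ_CD = -36800·740/(2610·119000) = -0.08768 mm
δ = Σδ_i = -0.2057 mm.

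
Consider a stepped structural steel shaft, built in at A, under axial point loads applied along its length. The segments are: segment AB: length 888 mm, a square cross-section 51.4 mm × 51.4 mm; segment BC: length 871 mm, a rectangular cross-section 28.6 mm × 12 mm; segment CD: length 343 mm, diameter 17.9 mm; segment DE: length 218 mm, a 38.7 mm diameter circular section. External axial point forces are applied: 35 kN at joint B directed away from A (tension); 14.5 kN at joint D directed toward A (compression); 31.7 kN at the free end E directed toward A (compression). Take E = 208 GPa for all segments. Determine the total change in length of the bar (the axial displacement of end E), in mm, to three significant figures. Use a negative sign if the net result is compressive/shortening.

Internal axial forces (sectioning from the free end, tension +): N_DE = -31.7 kN, N_CD = -46.2 kN, N_BC = -46.2 kN, N_AB = -11.2 kN.
A_AB = 2642 mm².
A_BC = 343.2 mm².
A_CD = 251.6 mm².
A_DE = 1176 mm².
δ_AB = -11200·888/(2642·208000) = -0.0181 mm
δ_BC = -46200·871/(343.2·208000) = -0.5637 mm
δ_CD = -46200·343/(251.6·208000) = -0.3027 mm
δ_DE = -31700·218/(1176·208000) = -0.02824 mm
δ = Σδ_i = -0.9128 mm.

-0.913 mm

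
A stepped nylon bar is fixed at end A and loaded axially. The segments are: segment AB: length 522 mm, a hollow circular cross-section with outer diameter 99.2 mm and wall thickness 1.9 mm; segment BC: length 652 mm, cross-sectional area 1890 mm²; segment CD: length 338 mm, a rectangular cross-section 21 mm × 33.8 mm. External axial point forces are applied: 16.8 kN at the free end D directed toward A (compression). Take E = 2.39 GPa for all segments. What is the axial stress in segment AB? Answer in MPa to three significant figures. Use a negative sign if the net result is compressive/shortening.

Internal axial forces (sectioning from the free end, tension +): N_CD = -16.8 kN, N_BC = -16.8 kN, N_AB = -16.8 kN.
A_AB = 580.8 mm².
σ_AB = N_AB/A_AB = -16800/580.8 = -28.93 MPa.

-28.9 MPa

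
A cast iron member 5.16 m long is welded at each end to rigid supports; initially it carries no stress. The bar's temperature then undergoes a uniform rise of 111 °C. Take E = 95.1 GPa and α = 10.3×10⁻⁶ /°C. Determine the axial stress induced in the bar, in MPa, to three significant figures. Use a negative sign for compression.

Free thermal expansion αLΔT = 10.3e-6 · 5160 · 111 = 5.899 mm.
The walls impose strain ε = −(5.899)/5160 = -1.1433e-03; σ = Eε = 95100 · -1.1433e-03 = -108.7 MPa.

-109 MPa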